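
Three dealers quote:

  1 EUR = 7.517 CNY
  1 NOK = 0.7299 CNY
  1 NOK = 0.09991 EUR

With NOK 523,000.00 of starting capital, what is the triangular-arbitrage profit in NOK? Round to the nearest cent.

Profit: NOK 15,135.74

Profitable loop is NOK → EUR → CNY → NOK:
NOK 523,000.00 × 0.09991 = EUR 52,252.93
EUR 52,252.93 × 7.517 = CNY 392,785.27
CNY 392,785.27 ÷ 0.7299 = NOK 538,135.74
Profit = NOK 538,135.74 − NOK 523,000.00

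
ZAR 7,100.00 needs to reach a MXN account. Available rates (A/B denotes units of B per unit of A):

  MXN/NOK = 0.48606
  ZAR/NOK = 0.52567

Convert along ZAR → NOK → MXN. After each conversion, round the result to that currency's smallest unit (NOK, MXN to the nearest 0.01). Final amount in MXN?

ZAR 7,100.00 × 0.52567 = NOK 3,732.26
NOK 3,732.26 ÷ 0.48606 = MXN 7,678.60

MXN 7,678.60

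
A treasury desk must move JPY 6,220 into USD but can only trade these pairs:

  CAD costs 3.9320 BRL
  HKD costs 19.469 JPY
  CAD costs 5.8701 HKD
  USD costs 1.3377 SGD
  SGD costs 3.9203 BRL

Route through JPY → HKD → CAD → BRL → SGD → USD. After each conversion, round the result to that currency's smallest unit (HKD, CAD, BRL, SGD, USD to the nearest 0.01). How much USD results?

JPY 6,220 ÷ 19.469 = HKD 319.48
HKD 319.48 ÷ 5.8701 = CAD 54.42
CAD 54.42 × 3.9320 = BRL 213.98
BRL 213.98 ÷ 3.9203 = SGD 54.58
SGD 54.58 ÷ 1.3377 = USD 40.80

USD 40.80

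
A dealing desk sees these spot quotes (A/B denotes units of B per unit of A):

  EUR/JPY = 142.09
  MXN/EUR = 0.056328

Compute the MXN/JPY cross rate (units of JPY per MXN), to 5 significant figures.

1 MXN × 0.056328 = 0.056328 EUR
0.056328 EUR × 142.09 = 8.00365 JPY

MXN/JPY = 8.0036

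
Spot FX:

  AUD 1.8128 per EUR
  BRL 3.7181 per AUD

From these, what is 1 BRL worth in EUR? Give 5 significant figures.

1 BRL ÷ 3.7181 = 0.268955 AUD
0.268955 AUD ÷ 1.8128 = 0.148364 EUR

BRL/EUR = 0.14836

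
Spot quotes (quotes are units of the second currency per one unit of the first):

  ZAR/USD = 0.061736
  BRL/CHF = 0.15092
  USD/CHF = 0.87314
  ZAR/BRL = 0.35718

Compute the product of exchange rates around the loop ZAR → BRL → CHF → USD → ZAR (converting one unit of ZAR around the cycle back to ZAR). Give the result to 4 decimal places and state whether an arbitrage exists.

Around ZAR → BRL → CHF → USD → ZAR: 1 × 0.35718 × 0.15092 ÷ 0.87314 ÷ 0.061736 = 1.000027
Product ≈ 1 (deviation 0.003%, within rounding noise).

1.0000 (no arbitrage)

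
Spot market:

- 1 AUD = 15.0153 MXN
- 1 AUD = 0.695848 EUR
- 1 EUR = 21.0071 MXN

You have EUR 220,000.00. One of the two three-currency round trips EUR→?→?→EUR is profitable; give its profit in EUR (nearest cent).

Profitable loop is EUR → AUD → MXN → EUR:
EUR 220,000.00 ÷ 0.695848 = AUD 316,161.00
AUD 316,161.00 × 15.0153 = MXN 4,747,252.27
MXN 4,747,252.27 ÷ 21.0071 = EUR 225,983.23
Profit = EUR 225,983.23 − EUR 220,000.00

Profit: EUR 5,983.23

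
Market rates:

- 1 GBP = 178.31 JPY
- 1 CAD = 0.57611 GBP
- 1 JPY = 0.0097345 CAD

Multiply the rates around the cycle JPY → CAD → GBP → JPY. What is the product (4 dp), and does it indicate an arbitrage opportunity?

1.0000 (no arbitrage)

Around JPY → CAD → GBP → JPY: 1 × 0.0097345 × 0.57611 × 178.31 = 0.999988
Product ≈ 1 (deviation 0.001%, within rounding noise).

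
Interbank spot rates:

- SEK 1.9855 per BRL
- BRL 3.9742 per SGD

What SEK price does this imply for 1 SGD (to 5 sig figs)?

1 SGD × 3.9742 = 3.9742 BRL
3.9742 BRL × 1.9855 = 7.89077 SEK

SGD/SEK = 7.8908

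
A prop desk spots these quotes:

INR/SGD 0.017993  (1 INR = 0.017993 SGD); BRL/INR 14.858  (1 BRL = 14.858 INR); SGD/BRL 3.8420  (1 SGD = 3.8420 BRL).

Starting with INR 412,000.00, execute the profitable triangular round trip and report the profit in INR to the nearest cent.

Profit: INR 11,173.55

Profitable loop is INR → SGD → BRL → INR:
INR 412,000.00 × 0.017993 = SGD 7,413.12
SGD 7,413.12 × 3.8420 = BRL 28,481.19
BRL 28,481.19 × 14.858 = INR 423,173.55
Profit = INR 423,173.55 − INR 412,000.00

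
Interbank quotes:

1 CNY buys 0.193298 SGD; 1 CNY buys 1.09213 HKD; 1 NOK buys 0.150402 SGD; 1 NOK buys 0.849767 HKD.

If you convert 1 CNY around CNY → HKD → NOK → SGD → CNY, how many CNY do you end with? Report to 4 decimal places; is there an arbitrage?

Around CNY → HKD → NOK → SGD → CNY: 1 × 1.09213 ÷ 0.849767 × 0.150402 ÷ 0.193298 = 1.000002
Product ≈ 1 (deviation 0.000%, within rounding noise).

1.0000 (no arbitrage)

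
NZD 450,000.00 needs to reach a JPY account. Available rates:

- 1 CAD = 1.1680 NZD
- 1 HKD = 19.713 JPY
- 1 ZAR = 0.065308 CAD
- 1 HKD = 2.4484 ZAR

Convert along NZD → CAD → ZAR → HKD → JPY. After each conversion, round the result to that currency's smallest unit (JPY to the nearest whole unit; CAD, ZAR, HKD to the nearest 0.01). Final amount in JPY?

NZD 450,000.00 ÷ 1.1680 = CAD 385,273.97
CAD 385,273.97 ÷ 0.065308 = ZAR 5,899,338.06
ZAR 5,899,338.06 ÷ 2.4484 = HKD 2,409,466.61
HKD 2,409,466.61 × 19.713 = JPY 47,497,815

JPY 47,497,815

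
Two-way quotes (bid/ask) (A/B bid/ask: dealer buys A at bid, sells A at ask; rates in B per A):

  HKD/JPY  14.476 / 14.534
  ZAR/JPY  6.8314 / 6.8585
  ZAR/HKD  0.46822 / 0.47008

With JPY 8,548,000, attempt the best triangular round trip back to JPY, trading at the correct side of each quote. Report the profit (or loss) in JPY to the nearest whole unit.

Best loop JPY → HKD → ZAR → JPY:
JPY 8,548,000 ÷ 14.534 (buy HKD at ask) = HKD 588,138.16
HKD 588,138.16 ÷ 0.47008 (buy ZAR at ask) = ZAR 1,251,144.82
ZAR 1,251,144.82 × 6.8314 (sell ZAR at bid) = JPY 8,547,071

Net result: JPY -929 (no profitable arbitrage after spreads)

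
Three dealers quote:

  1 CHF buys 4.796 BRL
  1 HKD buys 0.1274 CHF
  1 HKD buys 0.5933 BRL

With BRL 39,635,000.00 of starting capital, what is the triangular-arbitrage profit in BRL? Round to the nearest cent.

Profit: BRL 1,183,131.14

Profitable loop is BRL → HKD → CHF → BRL:
BRL 39,635,000.00 ÷ 0.5933 = HKD 66,804,314.85
HKD 66,804,314.85 × 0.1274 = CHF 8,510,869.71
CHF 8,510,869.71 × 4.796 = BRL 40,818,131.14
Profit = BRL 40,818,131.14 − BRL 39,635,000.00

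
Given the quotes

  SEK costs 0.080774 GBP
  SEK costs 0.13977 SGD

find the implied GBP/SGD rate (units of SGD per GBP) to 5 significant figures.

1 GBP ÷ 0.080774 = 12.3802 SEK
12.3802 SEK × 0.13977 = 1.73038 SGD

GBP/SGD = 1.7304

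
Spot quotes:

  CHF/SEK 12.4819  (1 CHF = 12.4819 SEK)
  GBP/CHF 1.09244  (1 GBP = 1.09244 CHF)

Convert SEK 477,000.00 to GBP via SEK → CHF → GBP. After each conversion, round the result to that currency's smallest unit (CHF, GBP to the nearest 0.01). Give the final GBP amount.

SEK 477,000.00 ÷ 12.4819 = CHF 38,215.34
CHF 38,215.34 ÷ 1.09244 = GBP 34,981.64

GBP 34,981.64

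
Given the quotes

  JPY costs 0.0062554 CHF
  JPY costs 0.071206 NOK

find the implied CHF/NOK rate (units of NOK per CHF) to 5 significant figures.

CHF/NOK = 11.383

1 CHF ÷ 0.0062554 = 159.862 JPY
159.862 JPY × 0.071206 = 11.3831 NOK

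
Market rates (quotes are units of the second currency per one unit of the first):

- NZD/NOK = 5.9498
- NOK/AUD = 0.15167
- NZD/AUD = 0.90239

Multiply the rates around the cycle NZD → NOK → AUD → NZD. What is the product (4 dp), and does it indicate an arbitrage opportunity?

Around NZD → NOK → AUD → NZD: 1 × 5.9498 × 0.15167 ÷ 0.90239 = 1.000018
Product ≈ 1 (deviation 0.002%, within rounding noise).

1.0000 (no arbitrage)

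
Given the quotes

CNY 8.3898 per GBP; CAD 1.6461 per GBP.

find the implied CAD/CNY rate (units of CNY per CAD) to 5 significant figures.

1 CAD ÷ 1.6461 = 0.607497 GBP
0.607497 GBP × 8.3898 = 5.09677 CNY

CAD/CNY = 5.0968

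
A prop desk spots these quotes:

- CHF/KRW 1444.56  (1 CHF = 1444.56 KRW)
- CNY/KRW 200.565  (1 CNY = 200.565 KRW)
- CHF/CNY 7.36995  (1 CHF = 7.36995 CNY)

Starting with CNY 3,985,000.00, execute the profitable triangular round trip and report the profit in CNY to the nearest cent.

Profit: CNY 92,673.32

Profitable loop is CNY → KRW → CHF → CNY:
CNY 3,985,000.00 × 200.565 = KRW 799,251,525
KRW 799,251,525 ÷ 1444.56 = CHF 553,283.72
CHF 553,283.72 × 7.36995 = CNY 4,077,673.32
Profit = CNY 4,077,673.32 − CNY 3,985,000.00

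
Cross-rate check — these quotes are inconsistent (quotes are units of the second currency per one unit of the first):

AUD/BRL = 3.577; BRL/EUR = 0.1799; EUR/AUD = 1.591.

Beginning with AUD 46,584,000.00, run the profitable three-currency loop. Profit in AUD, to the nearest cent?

Profit: AUD 1,109,265.63

Profitable loop is AUD → BRL → EUR → AUD:
AUD 46,584,000.00 × 3.577 = BRL 166,630,968.00
BRL 166,630,968.00 × 0.1799 = EUR 29,976,911.14
EUR 29,976,911.14 × 1.591 = AUD 47,693,265.63
Profit = AUD 47,693,265.63 − AUD 46,584,000.00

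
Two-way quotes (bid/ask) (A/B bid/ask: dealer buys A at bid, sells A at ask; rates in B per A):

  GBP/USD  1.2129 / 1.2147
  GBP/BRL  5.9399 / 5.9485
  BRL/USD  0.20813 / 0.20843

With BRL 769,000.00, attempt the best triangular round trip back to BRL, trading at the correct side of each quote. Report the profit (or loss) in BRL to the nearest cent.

Net profit: BRL 13,656.37

Best loop BRL → USD → GBP → BRL:
BRL 769,000.00 × 0.20813 (sell BRL at bid) = USD 160,051.97
USD 160,051.97 ÷ 1.2147 (buy GBP at ask) = GBP 131,762.55
GBP 131,762.55 × 5.9399 (sell GBP at bid) = BRL 782,656.37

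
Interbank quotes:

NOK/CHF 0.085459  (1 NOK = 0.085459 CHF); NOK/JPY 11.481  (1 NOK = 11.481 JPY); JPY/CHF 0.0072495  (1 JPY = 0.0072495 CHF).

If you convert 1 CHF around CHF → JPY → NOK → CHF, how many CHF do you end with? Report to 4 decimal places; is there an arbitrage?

1.0268 (arbitrage exists)

Around CHF → JPY → NOK → CHF: 1 ÷ 0.0072495 ÷ 11.481 × 0.085459 = 1.026763
Product > 1; profitable direction is CHF → JPY → NOK → CHF.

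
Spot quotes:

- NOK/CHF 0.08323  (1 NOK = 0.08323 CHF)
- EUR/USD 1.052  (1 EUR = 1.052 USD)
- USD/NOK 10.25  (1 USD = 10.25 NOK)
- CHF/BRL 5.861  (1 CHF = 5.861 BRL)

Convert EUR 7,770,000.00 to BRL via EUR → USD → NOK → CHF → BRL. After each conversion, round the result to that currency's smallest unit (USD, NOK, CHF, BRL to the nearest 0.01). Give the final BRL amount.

EUR 7,770,000.00 × 1.052 = USD 8,174,040.00
USD 8,174,040.00 × 10.25 = NOK 83,783,910.00
NOK 83,783,910.00 × 0.08323 = CHF 6,973,334.83
CHF 6,973,334.83 × 5.861 = BRL 40,870,715.44

BRL 40,870,715.44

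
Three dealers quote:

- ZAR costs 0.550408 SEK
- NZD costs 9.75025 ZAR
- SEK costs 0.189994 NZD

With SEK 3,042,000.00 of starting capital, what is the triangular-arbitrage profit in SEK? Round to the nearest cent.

Profitable loop is SEK → NZD → ZAR → SEK:
SEK 3,042,000.00 × 0.189994 = NZD 577,961.75
NZD 577,961.75 × 9.75025 = ZAR 5,635,271.53
ZAR 5,635,271.53 × 0.550408 = SEK 3,101,698.53
Profit = SEK 3,101,698.53 − SEK 3,042,000.00

Profit: SEK 59,698.53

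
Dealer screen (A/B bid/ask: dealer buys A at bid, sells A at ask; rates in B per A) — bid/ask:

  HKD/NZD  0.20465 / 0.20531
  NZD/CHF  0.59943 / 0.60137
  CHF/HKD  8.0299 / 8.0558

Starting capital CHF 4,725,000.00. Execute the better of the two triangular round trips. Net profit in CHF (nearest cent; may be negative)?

Best loop CHF → NZD → HKD → CHF:
CHF 4,725,000.00 ÷ 0.60137 (buy NZD at ask) = NZD 7,857,059.71
NZD 7,857,059.71 ÷ 0.20531 (buy HKD at ask) = HKD 38,269,249.98
HKD 38,269,249.98 ÷ 8.0558 (buy CHF at ask) = CHF 4,750,521.36

Net profit: CHF 25,521.36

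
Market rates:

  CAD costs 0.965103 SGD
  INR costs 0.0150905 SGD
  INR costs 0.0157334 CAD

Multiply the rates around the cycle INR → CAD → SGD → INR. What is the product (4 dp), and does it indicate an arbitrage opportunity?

Around INR → CAD → SGD → INR: 1 × 0.0157334 × 0.965103 ÷ 0.0150905 = 1.006219
Product > 1; profitable direction is INR → CAD → SGD → INR.

1.0062 (arbitrage exists)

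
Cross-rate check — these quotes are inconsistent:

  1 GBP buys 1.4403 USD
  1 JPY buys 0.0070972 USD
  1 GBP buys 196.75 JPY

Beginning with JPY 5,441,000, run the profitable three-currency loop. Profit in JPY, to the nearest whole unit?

Profit: JPY 171,158

Profitable loop is JPY → GBP → USD → JPY:
JPY 5,441,000 ÷ 196.75 = GBP 27,654.38
GBP 27,654.38 × 1.4403 = USD 39,830.61
USD 39,830.61 ÷ 0.0070972 = JPY 5,612,158
Profit = JPY 5,612,158 − JPY 5,441,000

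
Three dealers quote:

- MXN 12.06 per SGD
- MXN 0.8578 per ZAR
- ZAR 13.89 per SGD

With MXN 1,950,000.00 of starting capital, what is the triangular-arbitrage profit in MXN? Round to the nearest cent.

Profit: MXN 23,756.76

Profitable loop is MXN → ZAR → SGD → MXN:
MXN 1,950,000.00 ÷ 0.8578 = ZAR 2,273,257.17
ZAR 2,273,257.17 ÷ 13.89 = SGD 163,661.42
SGD 163,661.42 × 12.06 = MXN 1,973,756.76
Profit = MXN 1,973,756.76 − MXN 1,950,000.00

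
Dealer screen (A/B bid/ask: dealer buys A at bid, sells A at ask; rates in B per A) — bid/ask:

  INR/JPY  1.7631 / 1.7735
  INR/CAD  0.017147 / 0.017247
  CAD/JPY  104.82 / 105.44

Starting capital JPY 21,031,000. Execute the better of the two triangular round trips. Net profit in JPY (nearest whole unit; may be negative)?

Net profit: JPY 282,807

Best loop JPY → INR → CAD → JPY:
JPY 21,031,000 ÷ 1.7735 (buy INR at ask) = INR 11,858,471.95
INR 11,858,471.95 × 0.017147 (sell INR at bid) = CAD 203,337.22
CAD 203,337.22 × 104.82 (sell CAD at bid) = JPY 21,313,807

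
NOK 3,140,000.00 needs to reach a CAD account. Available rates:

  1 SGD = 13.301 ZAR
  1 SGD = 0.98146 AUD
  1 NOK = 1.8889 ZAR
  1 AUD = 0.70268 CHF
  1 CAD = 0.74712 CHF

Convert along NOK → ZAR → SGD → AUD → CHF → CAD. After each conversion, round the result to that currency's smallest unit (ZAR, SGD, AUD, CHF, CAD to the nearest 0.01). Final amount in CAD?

NOK 3,140,000.00 × 1.8889 = ZAR 5,931,146.00
ZAR 5,931,146.00 ÷ 13.301 = SGD 445,917.30
SGD 445,917.30 × 0.98146 = AUD 437,649.99
AUD 437,649.99 × 0.70268 = CHF 307,527.89
CHF 307,527.89 ÷ 0.74712 = CAD 411,617.80

CAD 411,617.80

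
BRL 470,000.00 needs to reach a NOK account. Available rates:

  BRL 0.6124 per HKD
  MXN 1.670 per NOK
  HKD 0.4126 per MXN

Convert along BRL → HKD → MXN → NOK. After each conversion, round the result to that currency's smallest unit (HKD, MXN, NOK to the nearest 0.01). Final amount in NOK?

BRL 470,000.00 ÷ 0.6124 = HKD 767,472.24
HKD 767,472.24 ÷ 0.4126 = MXN 1,860,087.83
MXN 1,860,087.83 ÷ 1.670 = NOK 1,113,825.05

NOK 1,113,825.05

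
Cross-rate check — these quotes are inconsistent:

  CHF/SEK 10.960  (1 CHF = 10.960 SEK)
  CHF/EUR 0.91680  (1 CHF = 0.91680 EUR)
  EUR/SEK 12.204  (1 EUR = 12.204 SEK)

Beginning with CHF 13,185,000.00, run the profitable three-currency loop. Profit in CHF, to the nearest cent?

Profit: CHF 275,041.02

Profitable loop is CHF → EUR → SEK → CHF:
CHF 13,185,000.00 × 0.91680 = EUR 12,088,008.00
EUR 12,088,008.00 × 12.204 = SEK 147,522,049.63
SEK 147,522,049.63 ÷ 10.960 = CHF 13,460,041.02
Profit = CHF 13,460,041.02 − CHF 13,185,000.00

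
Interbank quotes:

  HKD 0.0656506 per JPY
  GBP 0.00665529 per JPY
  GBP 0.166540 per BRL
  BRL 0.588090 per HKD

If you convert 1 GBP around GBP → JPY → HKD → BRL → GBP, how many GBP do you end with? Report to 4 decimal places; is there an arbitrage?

Around GBP → JPY → HKD → BRL → GBP: 1 ÷ 0.00665529 × 0.0656506 × 0.588090 × 0.166540 = 0.966127
Product < 1; profitable direction is GBP → BRL → HKD → JPY → GBP.

0.9661 (arbitrage exists)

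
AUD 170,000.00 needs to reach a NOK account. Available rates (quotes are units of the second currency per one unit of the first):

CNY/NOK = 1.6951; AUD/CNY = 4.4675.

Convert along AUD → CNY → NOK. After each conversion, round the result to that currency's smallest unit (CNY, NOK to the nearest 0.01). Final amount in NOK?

AUD 170,000.00 × 4.4675 = CNY 759,475.00
CNY 759,475.00 × 1.6951 = NOK 1,287,386.07

NOK 1,287,386.07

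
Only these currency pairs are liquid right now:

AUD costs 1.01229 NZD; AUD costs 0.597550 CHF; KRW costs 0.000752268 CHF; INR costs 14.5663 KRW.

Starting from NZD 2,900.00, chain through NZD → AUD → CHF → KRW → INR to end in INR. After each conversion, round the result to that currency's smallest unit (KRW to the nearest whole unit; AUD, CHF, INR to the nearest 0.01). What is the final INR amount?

INR 156,223.54

NZD 2,900.00 ÷ 1.01229 = AUD 2,864.79
AUD 2,864.79 × 0.597550 = CHF 1,711.86
CHF 1,711.86 ÷ 0.000752268 = KRW 2,275,599
KRW 2,275,599 ÷ 14.5663 = INR 156,223.54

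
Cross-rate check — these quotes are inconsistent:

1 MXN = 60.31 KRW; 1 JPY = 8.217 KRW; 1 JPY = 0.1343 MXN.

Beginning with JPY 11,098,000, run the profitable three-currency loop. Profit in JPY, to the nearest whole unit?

Profit: JPY 160,815

Profitable loop is JPY → KRW → MXN → JPY:
JPY 11,098,000 × 8.217 = KRW 91,192,266
KRW 91,192,266 ÷ 60.31 = MXN 1,512,058.80
MXN 1,512,058.80 ÷ 0.1343 = JPY 11,258,815
Profit = JPY 11,258,815 − JPY 11,098,000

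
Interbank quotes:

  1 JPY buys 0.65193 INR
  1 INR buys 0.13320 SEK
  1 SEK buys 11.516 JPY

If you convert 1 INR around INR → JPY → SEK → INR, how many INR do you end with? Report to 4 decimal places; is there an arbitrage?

Around INR → JPY → SEK → INR: 1 ÷ 0.65193 ÷ 11.516 ÷ 0.13320 = 0.999984
Product ≈ 1 (deviation 0.002%, within rounding noise).

1.0000 (no arbitrage)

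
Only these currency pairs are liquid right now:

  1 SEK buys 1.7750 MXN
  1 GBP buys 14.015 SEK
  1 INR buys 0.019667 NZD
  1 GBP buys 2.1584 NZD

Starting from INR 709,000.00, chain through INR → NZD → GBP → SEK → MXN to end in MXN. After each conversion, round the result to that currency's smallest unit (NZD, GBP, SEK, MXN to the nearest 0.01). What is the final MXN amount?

INR 709,000.00 × 0.019667 = NZD 13,943.90
NZD 13,943.90 ÷ 2.1584 = GBP 6,460.29
GBP 6,460.29 × 14.015 = SEK 90,540.96
SEK 90,540.96 × 1.7750 = MXN 160,710.20

MXN 160,710.20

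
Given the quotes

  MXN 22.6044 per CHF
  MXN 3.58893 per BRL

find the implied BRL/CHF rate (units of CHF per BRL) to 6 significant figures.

BRL/CHF = 0.158771

1 BRL × 3.58893 = 3.58893 MXN
3.58893 MXN ÷ 22.6044 = 0.158771 CHF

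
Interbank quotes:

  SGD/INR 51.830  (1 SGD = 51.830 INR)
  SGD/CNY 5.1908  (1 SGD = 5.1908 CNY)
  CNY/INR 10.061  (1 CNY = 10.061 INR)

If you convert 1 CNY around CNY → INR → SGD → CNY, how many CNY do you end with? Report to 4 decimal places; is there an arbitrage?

Around CNY → INR → SGD → CNY: 1 × 10.061 ÷ 51.830 × 5.1908 = 1.007614
Product > 1; profitable direction is CNY → INR → SGD → CNY.

1.0076 (arbitrage exists)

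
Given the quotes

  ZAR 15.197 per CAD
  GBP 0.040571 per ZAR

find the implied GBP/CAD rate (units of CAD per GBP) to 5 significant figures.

GBP/CAD = 1.6219

1 GBP ÷ 0.040571 = 24.6481 ZAR
24.6481 ZAR ÷ 15.197 = 1.62191 CAD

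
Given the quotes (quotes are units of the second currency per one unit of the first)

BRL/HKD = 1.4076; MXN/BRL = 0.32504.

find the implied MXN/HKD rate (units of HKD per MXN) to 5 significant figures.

1 MXN × 0.32504 = 0.32504 BRL
0.32504 BRL × 1.4076 = 0.457526 HKD

MXN/HKD = 0.45753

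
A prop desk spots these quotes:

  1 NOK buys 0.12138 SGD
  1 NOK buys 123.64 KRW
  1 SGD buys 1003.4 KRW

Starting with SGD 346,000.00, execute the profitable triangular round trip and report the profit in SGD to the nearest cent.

Profit: SGD 5,248.00

Profitable loop is SGD → NOK → KRW → SGD:
SGD 346,000.00 ÷ 0.12138 = NOK 2,850,551.99
NOK 2,850,551.99 × 123.64 = KRW 352,442,247
KRW 352,442,247 ÷ 1003.4 = SGD 351,248.00
Profit = SGD 351,248.00 − SGD 346,000.00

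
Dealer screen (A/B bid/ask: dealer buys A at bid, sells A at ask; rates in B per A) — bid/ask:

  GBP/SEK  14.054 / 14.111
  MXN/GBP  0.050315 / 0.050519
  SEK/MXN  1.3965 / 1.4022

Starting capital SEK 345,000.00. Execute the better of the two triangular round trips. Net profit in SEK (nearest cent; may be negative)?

Best loop SEK → GBP → MXN → SEK:
SEK 345,000.00 ÷ 14.111 (buy GBP at ask) = GBP 24,449.01
GBP 24,449.01 ÷ 0.050519 (buy MXN at ask) = MXN 483,956.76
MXN 483,956.76 ÷ 1.4022 (buy SEK at ask) = SEK 345,141.03

Net profit: SEK 141.03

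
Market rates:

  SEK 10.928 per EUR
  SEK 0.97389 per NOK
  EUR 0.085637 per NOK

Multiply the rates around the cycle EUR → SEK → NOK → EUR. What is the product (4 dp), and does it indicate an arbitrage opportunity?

0.9609 (arbitrage exists)

Around EUR → SEK → NOK → EUR: 1 × 10.928 ÷ 0.97389 × 0.085637 = 0.960931
Product < 1; profitable direction is EUR → NOK → SEK → EUR.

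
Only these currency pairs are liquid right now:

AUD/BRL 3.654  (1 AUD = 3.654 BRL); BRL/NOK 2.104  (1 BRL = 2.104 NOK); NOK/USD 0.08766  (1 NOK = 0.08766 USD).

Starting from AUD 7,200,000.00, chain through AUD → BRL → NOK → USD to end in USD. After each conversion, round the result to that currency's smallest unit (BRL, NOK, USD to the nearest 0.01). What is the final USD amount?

AUD 7,200,000.00 × 3.654 = BRL 26,308,800.00
BRL 26,308,800.00 × 2.104 = NOK 55,353,715.20
NOK 55,353,715.20 × 0.08766 = USD 4,852,306.67

USD 4,852,306.67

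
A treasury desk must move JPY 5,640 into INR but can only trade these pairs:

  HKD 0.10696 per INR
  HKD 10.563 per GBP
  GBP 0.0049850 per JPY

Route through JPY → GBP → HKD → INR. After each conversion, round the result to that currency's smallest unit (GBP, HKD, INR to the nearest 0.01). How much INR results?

INR 2,777.02

JPY 5,640 × 0.0049850 = GBP 28.12
GBP 28.12 × 10.563 = HKD 297.03
HKD 297.03 ÷ 0.10696 = INR 2,777.02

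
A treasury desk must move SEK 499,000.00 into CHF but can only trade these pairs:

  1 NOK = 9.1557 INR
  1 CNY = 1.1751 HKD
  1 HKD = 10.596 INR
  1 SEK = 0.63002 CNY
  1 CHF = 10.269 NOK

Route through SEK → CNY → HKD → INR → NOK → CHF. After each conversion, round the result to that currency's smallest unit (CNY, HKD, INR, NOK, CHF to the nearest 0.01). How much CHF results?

SEK 499,000.00 × 0.63002 = CNY 314,379.98
CNY 314,379.98 × 1.1751 = HKD 369,427.91
HKD 369,427.91 × 10.596 = INR 3,914,458.13
INR 3,914,458.13 ÷ 9.1557 = NOK 427,543.29
NOK 427,543.29 ÷ 10.269 = CHF 41,634.36

CHF 41,634.36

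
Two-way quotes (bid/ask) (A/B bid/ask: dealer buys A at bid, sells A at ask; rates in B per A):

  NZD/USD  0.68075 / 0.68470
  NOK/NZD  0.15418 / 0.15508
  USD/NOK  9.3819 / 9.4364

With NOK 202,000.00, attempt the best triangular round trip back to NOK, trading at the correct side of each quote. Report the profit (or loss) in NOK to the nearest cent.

Net result: NOK -400.75 (no profitable arbitrage after spreads)

Best loop NOK → USD → NZD → NOK:
NOK 202,000.00 ÷ 9.4364 (buy USD at ask) = USD 21,406.47
USD 21,406.47 ÷ 0.68470 (buy NZD at ask) = NZD 31,264.01
NZD 31,264.01 ÷ 0.15508 (buy NOK at ask) = NOK 201,599.25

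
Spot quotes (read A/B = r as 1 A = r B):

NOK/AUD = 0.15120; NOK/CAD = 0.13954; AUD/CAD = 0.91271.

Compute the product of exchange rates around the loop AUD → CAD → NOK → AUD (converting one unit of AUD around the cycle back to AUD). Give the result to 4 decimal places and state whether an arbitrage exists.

Around AUD → CAD → NOK → AUD: 1 × 0.91271 ÷ 0.13954 × 0.15120 = 0.988976
Product < 1; profitable direction is AUD → NOK → CAD → AUD.

0.9890 (arbitrage exists)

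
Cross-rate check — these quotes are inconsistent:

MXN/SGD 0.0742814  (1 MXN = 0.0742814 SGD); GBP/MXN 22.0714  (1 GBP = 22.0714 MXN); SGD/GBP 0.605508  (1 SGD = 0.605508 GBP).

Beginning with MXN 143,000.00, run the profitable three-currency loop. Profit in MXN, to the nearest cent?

Profit: MXN 1,047.65

Profitable loop is MXN → GBP → SGD → MXN:
MXN 143,000.00 ÷ 22.0714 = GBP 6,478.97
GBP 6,478.97 ÷ 0.605508 = SGD 10,700.06
SGD 10,700.06 ÷ 0.0742814 = MXN 144,047.65
Profit = MXN 144,047.65 − MXN 143,000.00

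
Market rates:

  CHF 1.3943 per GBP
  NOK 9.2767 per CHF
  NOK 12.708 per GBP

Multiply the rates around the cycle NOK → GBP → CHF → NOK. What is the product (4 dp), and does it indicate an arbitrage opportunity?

1.0178 (arbitrage exists)

Around NOK → GBP → CHF → NOK: 1 ÷ 12.708 × 1.3943 × 9.2767 = 1.017824
Product > 1; profitable direction is NOK → GBP → CHF → NOK.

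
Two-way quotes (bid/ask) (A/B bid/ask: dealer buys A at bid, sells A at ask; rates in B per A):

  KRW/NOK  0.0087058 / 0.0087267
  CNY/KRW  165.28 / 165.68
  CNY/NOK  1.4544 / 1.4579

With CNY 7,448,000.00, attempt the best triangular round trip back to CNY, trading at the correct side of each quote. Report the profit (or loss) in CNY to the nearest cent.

Net profit: CNY 44,097.17

Best loop CNY → NOK → KRW → CNY:
CNY 7,448,000.00 × 1.4544 (sell CNY at bid) = NOK 10,832,371.20
NOK 10,832,371.20 ÷ 0.0087267 (buy KRW at ask) = KRW 1,241,290,660
KRW 1,241,290,660 ÷ 165.68 (buy CNY at ask) = CNY 7,492,097.17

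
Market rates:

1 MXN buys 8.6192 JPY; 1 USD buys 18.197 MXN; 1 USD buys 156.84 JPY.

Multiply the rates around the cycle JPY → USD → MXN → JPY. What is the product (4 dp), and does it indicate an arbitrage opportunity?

1.0000 (no arbitrage)

Around JPY → USD → MXN → JPY: 1 ÷ 156.84 × 18.197 × 8.6192 = 1.000023
Product ≈ 1 (deviation 0.002%, within rounding noise).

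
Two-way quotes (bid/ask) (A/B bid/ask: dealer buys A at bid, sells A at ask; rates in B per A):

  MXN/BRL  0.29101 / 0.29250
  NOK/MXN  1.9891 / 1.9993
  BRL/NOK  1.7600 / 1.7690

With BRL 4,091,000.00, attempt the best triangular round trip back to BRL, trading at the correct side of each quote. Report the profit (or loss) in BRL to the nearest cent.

Best loop BRL → NOK → MXN → BRL:
BRL 4,091,000.00 × 1.7600 (sell BRL at bid) = NOK 7,200,160.00
NOK 7,200,160.00 × 1.9891 (sell NOK at bid) = MXN 14,321,838.26
MXN 14,321,838.26 × 0.29101 (sell MXN at bid) = BRL 4,167,798.15

Net profit: BRL 76,798.15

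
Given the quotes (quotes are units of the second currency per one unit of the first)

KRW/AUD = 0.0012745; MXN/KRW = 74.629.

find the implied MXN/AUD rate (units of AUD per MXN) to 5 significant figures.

1 MXN × 74.629 = 74.629 KRW
74.629 KRW × 0.0012745 = 0.0951147 AUD

MXN/AUD = 0.095115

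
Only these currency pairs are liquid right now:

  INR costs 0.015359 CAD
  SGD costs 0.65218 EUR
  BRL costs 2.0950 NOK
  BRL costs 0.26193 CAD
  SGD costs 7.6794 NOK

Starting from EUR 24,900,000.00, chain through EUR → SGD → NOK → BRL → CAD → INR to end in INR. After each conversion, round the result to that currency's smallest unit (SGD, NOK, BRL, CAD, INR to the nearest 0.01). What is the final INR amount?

EUR 24,900,000.00 ÷ 0.65218 = SGD 38,179,643.66
SGD 38,179,643.66 × 7.6794 = NOK 293,196,755.52
NOK 293,196,755.52 ÷ 2.0950 = BRL 139,950,718.63
BRL 139,950,718.63 × 0.26193 = CAD 36,657,291.73
CAD 36,657,291.73 ÷ 0.015359 = INR 2,386,697,814.31

INR 2,386,697,814.31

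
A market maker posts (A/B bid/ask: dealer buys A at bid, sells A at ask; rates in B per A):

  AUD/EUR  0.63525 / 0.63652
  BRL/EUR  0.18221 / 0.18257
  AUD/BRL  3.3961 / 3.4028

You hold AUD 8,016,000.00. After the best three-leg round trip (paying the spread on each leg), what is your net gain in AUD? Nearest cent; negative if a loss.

Net profit: AUD 180,652.86

Best loop AUD → EUR → BRL → AUD:
AUD 8,016,000.00 × 0.63525 (sell AUD at bid) = EUR 5,092,164.00
EUR 5,092,164.00 ÷ 0.18257 (buy BRL at ask) = BRL 27,891,570.36
BRL 27,891,570.36 ÷ 3.4028 (buy AUD at ask) = AUD 8,196,652.86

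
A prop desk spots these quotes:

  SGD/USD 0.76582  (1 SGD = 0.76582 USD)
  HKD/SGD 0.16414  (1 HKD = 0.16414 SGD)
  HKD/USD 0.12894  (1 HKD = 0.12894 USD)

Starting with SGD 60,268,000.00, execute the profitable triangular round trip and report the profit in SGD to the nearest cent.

Profit: SGD 1,552,613.73

Profitable loop is SGD → HKD → USD → SGD:
SGD 60,268,000.00 ÷ 0.16414 = HKD 367,174,363.35
HKD 367,174,363.35 × 0.12894 = USD 47,343,462.41
USD 47,343,462.41 ÷ 0.76582 = SGD 61,820,613.73
Profit = SGD 61,820,613.73 − SGD 60,268,000.00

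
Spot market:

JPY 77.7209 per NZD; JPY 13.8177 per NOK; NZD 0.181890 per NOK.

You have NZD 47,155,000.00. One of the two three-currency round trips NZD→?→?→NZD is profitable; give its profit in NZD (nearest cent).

Profitable loop is NZD → JPY → NOK → NZD:
NZD 47,155,000.00 × 77.7209 = JPY 3,664,929,040
JPY 3,664,929,040 ÷ 13.8177 = NOK 265,234,376.16
NOK 265,234,376.16 × 0.181890 = NZD 48,243,480.68
Profit = NZD 48,243,480.68 − NZD 47,155,000.00

Profit: NZD 1,088,480.68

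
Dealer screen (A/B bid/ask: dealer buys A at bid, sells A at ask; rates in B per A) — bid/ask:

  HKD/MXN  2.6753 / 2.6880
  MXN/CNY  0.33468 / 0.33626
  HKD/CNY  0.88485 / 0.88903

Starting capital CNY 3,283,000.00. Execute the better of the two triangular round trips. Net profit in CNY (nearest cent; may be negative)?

Best loop CNY → HKD → MXN → CNY:
CNY 3,283,000.00 ÷ 0.88903 (buy HKD at ask) = HKD 3,692,788.77
HKD 3,692,788.77 × 2.6753 (sell HKD at bid) = MXN 9,879,317.80
MXN 9,879,317.80 × 0.33468 (sell MXN at bid) = CNY 3,306,410.08

Net profit: CNY 23,410.08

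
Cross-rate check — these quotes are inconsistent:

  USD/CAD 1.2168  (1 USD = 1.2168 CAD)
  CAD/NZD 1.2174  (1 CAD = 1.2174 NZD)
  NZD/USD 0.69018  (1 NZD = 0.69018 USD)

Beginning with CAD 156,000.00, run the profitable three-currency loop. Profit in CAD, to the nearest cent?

Profitable loop is CAD → NZD → USD → CAD:
CAD 156,000.00 × 1.2174 = NZD 189,914.40
NZD 189,914.40 × 0.69018 = USD 131,075.12
USD 131,075.12 × 1.2168 = CAD 159,492.21
Profit = CAD 159,492.21 − CAD 156,000.00

Profit: CAD 3,492.21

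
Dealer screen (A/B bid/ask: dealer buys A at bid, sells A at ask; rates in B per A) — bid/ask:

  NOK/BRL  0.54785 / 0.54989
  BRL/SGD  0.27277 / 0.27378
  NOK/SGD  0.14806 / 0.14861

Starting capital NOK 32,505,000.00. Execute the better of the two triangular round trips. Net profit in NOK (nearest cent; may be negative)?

Net profit: NOK 180,896.85

Best loop NOK → BRL → SGD → NOK:
NOK 32,505,000.00 × 0.54785 (sell NOK at bid) = BRL 17,807,864.25
BRL 17,807,864.25 × 0.27277 (sell BRL at bid) = SGD 4,857,451.13
SGD 4,857,451.13 ÷ 0.14861 (buy NOK at ask) = NOK 32,685,896.85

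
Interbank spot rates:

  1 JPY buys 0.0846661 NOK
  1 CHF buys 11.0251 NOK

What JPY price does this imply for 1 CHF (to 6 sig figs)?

CHF/JPY = 130.219

1 CHF × 11.0251 = 11.0251 NOK
11.0251 NOK ÷ 0.0846661 = 130.219 JPY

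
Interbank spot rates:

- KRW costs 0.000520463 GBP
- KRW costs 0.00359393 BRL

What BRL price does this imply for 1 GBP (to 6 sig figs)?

GBP/BRL = 6.90526

1 GBP ÷ 0.000520463 = 1921.37 KRW
1921.37 KRW × 0.00359393 = 6.90526 BRL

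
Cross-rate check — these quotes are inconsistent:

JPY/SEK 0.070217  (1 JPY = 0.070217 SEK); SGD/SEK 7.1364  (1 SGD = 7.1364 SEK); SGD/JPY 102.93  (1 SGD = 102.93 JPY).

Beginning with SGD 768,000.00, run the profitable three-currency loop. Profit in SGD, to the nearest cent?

Profitable loop is SGD → JPY → SEK → SGD:
SGD 768,000.00 × 102.93 = JPY 79,050,240
JPY 79,050,240 × 0.070217 = SEK 5,550,670.70
SEK 5,550,670.70 ÷ 7.1364 = SGD 777,797.03
Profit = SGD 777,797.03 − SGD 768,000.00

Profit: SGD 9,797.03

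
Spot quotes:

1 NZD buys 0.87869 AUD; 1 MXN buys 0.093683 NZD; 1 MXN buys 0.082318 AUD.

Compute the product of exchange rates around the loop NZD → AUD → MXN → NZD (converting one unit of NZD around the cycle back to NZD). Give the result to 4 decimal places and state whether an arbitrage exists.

1.0000 (no arbitrage)

Around NZD → AUD → MXN → NZD: 1 × 0.87869 ÷ 0.082318 × 0.093683 = 1.000004
Product ≈ 1 (deviation 0.000%, within rounding noise).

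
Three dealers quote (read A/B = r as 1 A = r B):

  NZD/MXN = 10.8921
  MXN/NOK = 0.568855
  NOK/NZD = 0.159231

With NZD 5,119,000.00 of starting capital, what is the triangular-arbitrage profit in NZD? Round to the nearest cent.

Profitable loop is NZD → NOK → MXN → NZD:
NZD 5,119,000.00 ÷ 0.159231 = NOK 32,148,262.59
NOK 32,148,262.59 ÷ 0.568855 = MXN 56,513,984.38
MXN 56,513,984.38 ÷ 10.8921 = NZD 5,188,529.70
Profit = NZD 5,188,529.70 − NZD 5,119,000.00

Profit: NZD 69,529.70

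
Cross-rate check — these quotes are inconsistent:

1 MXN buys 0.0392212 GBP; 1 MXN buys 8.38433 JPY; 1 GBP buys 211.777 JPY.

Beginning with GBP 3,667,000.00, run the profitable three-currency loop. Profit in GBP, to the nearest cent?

Profit: GBP 34,515.77

Profitable loop is GBP → MXN → JPY → GBP:
GBP 3,667,000.00 ÷ 0.0392212 = MXN 93,495,354.55
MXN 93,495,354.55 × 8.38433 = JPY 783,895,906
JPY 783,895,906 ÷ 211.777 = GBP 3,701,515.77
Profit = GBP 3,701,515.77 − GBP 3,667,000.00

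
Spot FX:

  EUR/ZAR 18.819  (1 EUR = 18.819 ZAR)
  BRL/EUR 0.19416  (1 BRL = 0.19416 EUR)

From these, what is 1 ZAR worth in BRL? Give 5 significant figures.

1 ZAR ÷ 18.819 = 0.0531378 EUR
0.0531378 EUR ÷ 0.19416 = 0.27368 BRL

ZAR/BRL = 0.27368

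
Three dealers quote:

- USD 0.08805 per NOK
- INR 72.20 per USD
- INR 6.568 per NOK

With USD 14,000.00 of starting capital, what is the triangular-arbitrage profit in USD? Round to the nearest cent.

Profitable loop is USD → NOK → INR → USD:
USD 14,000.00 ÷ 0.08805 = NOK 159,000.57
NOK 159,000.57 × 6.568 = INR 1,044,315.73
INR 1,044,315.73 ÷ 72.20 = USD 14,464.21
Profit = USD 14,464.21 − USD 14,000.00

Profit: USD 464.21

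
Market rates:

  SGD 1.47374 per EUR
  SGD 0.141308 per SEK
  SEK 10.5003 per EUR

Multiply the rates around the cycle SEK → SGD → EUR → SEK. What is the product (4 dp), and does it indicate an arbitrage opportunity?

1.0068 (arbitrage exists)

Around SEK → SGD → EUR → SEK: 1 × 0.141308 ÷ 1.47374 × 10.5003 = 1.006810
Product > 1; profitable direction is SEK → SGD → EUR → SEK.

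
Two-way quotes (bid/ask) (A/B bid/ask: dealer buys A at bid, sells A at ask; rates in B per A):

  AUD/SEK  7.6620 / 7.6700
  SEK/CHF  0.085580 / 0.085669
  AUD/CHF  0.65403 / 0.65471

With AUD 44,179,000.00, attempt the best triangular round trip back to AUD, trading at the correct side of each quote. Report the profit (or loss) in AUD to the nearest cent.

Net profit: AUD 67,745.95

Best loop AUD → SEK → CHF → AUD:
AUD 44,179,000.00 × 7.6620 (sell AUD at bid) = SEK 338,499,498.00
SEK 338,499,498.00 × 0.085580 (sell SEK at bid) = CHF 28,968,787.04
CHF 28,968,787.04 ÷ 0.65471 (buy AUD at ask) = AUD 44,246,745.95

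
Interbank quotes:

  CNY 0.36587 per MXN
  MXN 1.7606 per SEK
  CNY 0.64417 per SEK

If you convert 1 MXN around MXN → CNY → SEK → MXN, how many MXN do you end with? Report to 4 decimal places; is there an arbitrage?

Around MXN → CNY → SEK → MXN: 1 × 0.36587 ÷ 0.64417 × 1.7606 = 0.999970
Product ≈ 1 (deviation 0.003%, within rounding noise).

1.0000 (no arbitrage)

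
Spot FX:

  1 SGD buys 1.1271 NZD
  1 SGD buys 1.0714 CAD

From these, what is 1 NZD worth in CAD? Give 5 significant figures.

NZD/CAD = 0.95058

1 NZD ÷ 1.1271 = 0.887233 SGD
0.887233 SGD × 1.0714 = 0.950581 CAD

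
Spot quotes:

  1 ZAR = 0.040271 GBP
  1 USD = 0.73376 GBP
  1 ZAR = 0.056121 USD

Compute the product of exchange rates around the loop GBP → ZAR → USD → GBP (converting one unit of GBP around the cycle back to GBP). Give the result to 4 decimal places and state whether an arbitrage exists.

Around GBP → ZAR → USD → GBP: 1 ÷ 0.040271 × 0.056121 × 0.73376 = 1.022556
Product > 1; profitable direction is GBP → ZAR → USD → GBP.

1.0226 (arbitrage exists)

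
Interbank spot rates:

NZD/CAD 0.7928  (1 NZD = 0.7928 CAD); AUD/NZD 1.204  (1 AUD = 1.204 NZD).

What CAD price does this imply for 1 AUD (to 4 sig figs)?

1 AUD × 1.204 = 1.204 NZD
1.204 NZD × 0.7928 = 0.954531 CAD

AUD/CAD = 0.9545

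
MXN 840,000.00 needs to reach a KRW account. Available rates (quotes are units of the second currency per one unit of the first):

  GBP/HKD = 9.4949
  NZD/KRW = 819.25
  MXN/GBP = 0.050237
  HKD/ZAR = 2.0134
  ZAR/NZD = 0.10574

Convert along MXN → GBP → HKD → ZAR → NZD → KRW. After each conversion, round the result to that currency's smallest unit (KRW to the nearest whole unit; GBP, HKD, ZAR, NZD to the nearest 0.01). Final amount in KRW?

KRW 69,884,229

MXN 840,000.00 × 0.050237 = GBP 42,199.08
GBP 42,199.08 × 9.4949 = HKD 400,676.04
HKD 400,676.04 × 2.0134 = ZAR 806,721.14
ZAR 806,721.14 × 0.10574 = NZD 85,302.69
NZD 85,302.69 × 819.25 = KRW 69,884,229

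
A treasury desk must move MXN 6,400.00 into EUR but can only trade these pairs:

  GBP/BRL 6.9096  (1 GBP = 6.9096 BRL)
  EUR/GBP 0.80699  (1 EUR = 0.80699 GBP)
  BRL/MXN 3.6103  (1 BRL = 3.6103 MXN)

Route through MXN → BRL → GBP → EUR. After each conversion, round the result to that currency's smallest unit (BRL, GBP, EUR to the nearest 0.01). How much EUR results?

MXN 6,400.00 ÷ 3.6103 = BRL 1,772.71
BRL 1,772.71 ÷ 6.9096 = GBP 256.56
GBP 256.56 ÷ 0.80699 = EUR 317.92

EUR 317.92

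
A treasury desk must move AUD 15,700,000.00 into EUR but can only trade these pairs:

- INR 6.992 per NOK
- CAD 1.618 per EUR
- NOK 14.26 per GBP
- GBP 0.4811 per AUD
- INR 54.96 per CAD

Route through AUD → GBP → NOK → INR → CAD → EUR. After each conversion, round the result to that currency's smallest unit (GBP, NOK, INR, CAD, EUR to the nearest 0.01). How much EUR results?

AUD 15,700,000.00 × 0.4811 = GBP 7,553,270.00
GBP 7,553,270.00 × 14.26 = NOK 107,709,630.20
NOK 107,709,630.20 × 6.992 = INR 753,105,734.36
INR 753,105,734.36 ÷ 54.96 = CAD 13,702,797.20
CAD 13,702,797.20 ÷ 1.618 = EUR 8,468,972.31

EUR 8,468,972.31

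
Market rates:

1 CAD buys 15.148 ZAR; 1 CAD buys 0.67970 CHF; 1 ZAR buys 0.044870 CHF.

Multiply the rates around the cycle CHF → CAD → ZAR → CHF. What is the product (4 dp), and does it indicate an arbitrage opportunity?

Around CHF → CAD → ZAR → CHF: 1 ÷ 0.67970 × 15.148 × 0.044870 = 0.999986
Product ≈ 1 (deviation 0.001%, within rounding noise).

1.0000 (no arbitrage)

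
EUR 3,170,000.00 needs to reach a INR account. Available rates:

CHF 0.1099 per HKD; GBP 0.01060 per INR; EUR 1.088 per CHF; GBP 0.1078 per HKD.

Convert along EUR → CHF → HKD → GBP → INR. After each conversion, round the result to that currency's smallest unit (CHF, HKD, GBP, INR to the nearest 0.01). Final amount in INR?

EUR 3,170,000.00 ÷ 1.088 = CHF 2,913,602.94
CHF 2,913,602.94 ÷ 0.1099 = HKD 26,511,400.73
HKD 26,511,400.73 × 0.1078 = GBP 2,857,929.00
GBP 2,857,929.00 ÷ 0.01060 = INR 269,615,943.40

INR 269,615,943.40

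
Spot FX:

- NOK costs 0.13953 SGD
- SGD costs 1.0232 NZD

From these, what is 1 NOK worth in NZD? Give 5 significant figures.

1 NOK × 0.13953 = 0.13953 SGD
0.13953 SGD × 1.0232 = 0.142767 NZD

NOK/NZD = 0.14277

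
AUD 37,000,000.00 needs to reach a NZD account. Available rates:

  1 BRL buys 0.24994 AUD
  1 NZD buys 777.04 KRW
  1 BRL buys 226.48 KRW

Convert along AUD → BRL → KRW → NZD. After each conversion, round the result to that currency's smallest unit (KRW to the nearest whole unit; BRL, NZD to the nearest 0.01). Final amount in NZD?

AUD 37,000,000.00 ÷ 0.24994 = BRL 148,035,528.53
BRL 148,035,528.53 × 226.48 = KRW 33,527,086,501
KRW 33,527,086,501 ÷ 777.04 = NZD 43,147,182.26

NZD 43,147,182.26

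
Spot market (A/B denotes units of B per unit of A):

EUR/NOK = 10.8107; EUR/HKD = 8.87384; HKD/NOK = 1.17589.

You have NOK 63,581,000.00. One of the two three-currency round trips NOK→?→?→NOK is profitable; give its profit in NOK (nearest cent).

Profit: NOK 2,291,307.80

Profitable loop is NOK → HKD → EUR → NOK:
NOK 63,581,000.00 ÷ 1.17589 = HKD 54,070,533.81
HKD 54,070,533.81 ÷ 8.87384 = EUR 6,093,250.93
EUR 6,093,250.93 × 10.8107 = NOK 65,872,307.80
Profit = NOK 65,872,307.80 − NOK 63,581,000.00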